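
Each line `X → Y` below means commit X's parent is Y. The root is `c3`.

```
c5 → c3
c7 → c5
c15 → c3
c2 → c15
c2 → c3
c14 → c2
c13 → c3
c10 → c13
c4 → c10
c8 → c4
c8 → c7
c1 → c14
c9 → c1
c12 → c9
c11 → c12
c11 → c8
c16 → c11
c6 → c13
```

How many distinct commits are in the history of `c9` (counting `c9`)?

6

Walking parent pointers from c9: reachable set = {c1, c14, c15, c2, c3, c9}.
That is 6 commits.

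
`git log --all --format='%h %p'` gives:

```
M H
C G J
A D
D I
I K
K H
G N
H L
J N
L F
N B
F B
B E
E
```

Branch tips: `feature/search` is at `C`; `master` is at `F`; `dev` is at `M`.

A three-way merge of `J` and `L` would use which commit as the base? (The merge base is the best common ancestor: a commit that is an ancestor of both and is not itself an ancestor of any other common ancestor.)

B

Ancestors of J: {B, E, J, N}.
Ancestors of L: {B, E, F, L}.
Common ancestors: {B, E}.
Among these, B is not an ancestor of any other common ancestor — it is the merge base.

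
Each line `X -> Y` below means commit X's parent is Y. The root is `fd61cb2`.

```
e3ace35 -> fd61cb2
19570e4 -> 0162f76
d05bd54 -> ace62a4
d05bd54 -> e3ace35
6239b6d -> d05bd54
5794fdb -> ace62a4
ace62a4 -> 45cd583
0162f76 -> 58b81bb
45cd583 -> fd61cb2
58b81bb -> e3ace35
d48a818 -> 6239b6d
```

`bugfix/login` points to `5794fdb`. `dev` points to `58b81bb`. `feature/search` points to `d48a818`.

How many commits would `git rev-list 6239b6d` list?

Walking parent pointers from 6239b6d: reachable set = {45cd583, 6239b6d, ace62a4, d05bd54, e3ace35, fd61cb2}.
That is 6 commits.

6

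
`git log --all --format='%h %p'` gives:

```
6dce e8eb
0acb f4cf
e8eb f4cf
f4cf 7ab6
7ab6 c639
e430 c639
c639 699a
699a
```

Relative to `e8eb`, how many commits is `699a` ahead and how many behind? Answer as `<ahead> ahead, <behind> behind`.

0 ahead, 4 behind

Reachable from 699a: {699a}.
Reachable from e8eb: {699a, 7ab6, c639, e8eb, f4cf}.
Only in 699a's history (ahead): {} — 0.
Only in e8eb's history (behind): {7ab6, c639, e8eb, f4cf} — 4.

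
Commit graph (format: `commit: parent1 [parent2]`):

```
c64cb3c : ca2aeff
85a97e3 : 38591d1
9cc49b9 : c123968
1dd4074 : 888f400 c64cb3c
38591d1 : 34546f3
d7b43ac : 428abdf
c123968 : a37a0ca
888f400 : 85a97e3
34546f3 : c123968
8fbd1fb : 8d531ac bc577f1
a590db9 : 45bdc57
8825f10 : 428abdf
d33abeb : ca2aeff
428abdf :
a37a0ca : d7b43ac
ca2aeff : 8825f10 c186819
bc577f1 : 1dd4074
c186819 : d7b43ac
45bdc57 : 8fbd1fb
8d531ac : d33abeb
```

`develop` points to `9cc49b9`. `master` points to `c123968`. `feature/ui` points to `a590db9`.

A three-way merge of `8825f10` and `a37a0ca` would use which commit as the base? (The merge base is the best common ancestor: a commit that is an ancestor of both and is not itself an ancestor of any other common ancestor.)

428abdf

Ancestors of 8825f10: {428abdf, 8825f10}.
Ancestors of a37a0ca: {428abdf, a37a0ca, d7b43ac}.
Common ancestors: {428abdf}.
The only common ancestor is 428abdf, so it is the merge base.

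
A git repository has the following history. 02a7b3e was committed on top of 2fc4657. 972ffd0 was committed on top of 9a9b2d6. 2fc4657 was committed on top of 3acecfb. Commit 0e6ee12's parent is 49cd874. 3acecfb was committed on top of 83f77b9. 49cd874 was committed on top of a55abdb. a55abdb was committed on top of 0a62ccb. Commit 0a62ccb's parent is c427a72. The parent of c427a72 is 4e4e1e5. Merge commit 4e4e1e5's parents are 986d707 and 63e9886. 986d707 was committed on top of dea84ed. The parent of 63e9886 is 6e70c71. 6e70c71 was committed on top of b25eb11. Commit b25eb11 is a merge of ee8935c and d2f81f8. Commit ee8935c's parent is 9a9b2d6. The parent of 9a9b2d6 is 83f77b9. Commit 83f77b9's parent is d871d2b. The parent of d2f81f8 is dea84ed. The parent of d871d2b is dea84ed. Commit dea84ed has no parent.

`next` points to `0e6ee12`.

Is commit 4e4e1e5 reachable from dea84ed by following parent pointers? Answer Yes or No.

No

Ancestors of dea84ed: {dea84ed}.
4e4e1e5 is not in that set, so it is not an ancestor of dea84ed.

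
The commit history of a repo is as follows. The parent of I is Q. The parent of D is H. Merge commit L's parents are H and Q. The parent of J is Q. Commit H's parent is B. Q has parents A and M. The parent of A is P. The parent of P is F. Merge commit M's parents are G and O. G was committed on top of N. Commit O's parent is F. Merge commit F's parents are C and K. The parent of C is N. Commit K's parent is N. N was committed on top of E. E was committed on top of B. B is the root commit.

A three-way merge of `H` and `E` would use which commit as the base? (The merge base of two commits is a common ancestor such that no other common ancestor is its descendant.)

B

Ancestors of H: {B, H}.
Ancestors of E: {B, E}.
Common ancestors: {B}.
The only common ancestor is B, so it is the merge base.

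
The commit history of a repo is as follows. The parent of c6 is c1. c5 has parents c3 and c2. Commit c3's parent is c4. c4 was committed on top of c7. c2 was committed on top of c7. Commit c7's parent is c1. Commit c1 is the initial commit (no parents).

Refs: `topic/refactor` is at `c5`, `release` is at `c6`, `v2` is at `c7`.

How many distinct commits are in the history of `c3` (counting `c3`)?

4

Walking parent pointers from c3: reachable set = {c1, c3, c4, c7}.
That is 4 commits.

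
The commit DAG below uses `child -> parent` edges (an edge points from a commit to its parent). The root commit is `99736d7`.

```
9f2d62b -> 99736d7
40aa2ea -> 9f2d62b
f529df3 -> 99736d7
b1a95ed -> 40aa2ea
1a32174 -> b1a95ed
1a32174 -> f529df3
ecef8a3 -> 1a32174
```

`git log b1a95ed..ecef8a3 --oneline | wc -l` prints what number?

3

Reachable from ecef8a3: {1a32174, 40aa2ea, 99736d7, 9f2d62b, b1a95ed, ecef8a3, f529df3}.
Reachable from b1a95ed: {40aa2ea, 99736d7, 9f2d62b, b1a95ed}.
In ecef8a3's history but not b1a95ed's: {1a32174, ecef8a3, f529df3} — 3 commits.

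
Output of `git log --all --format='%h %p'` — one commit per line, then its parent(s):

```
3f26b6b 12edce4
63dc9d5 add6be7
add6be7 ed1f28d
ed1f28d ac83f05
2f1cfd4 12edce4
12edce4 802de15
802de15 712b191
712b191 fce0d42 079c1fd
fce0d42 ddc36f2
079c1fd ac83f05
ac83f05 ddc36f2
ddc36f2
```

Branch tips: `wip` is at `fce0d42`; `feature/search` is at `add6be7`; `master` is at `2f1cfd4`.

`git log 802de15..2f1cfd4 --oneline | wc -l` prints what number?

Reachable from 2f1cfd4: {079c1fd, 12edce4, 2f1cfd4, 712b191, 802de15, ac83f05, ddc36f2, fce0d42}.
Reachable from 802de15: {079c1fd, 712b191, 802de15, ac83f05, ddc36f2, fce0d42}.
In 2f1cfd4's history but not 802de15's: {12edce4, 2f1cfd4} — 2 commits.

2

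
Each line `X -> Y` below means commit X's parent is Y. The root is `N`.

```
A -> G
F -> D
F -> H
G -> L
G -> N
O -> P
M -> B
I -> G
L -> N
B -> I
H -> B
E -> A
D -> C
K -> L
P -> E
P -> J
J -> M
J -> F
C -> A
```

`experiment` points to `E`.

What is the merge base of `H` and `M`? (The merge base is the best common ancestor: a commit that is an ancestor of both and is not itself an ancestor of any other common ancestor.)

B

Ancestors of H: {B, G, H, I, L, N}.
Ancestors of M: {B, G, I, L, M, N}.
Common ancestors: {B, G, I, L, N}.
Among these, B is not an ancestor of any other common ancestor — it is the merge base.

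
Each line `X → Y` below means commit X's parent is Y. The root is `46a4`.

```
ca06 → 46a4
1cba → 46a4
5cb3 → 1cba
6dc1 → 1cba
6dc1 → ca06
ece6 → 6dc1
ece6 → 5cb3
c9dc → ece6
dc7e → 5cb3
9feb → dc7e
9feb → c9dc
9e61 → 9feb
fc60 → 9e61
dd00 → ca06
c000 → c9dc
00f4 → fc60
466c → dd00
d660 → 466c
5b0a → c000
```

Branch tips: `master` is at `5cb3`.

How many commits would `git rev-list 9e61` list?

Walking parent pointers from 9e61: reachable set = {1cba, 46a4, 5cb3, 6dc1, 9e61, 9feb, c9dc, ca06, dc7e, ece6}.
That is 10 commits.

10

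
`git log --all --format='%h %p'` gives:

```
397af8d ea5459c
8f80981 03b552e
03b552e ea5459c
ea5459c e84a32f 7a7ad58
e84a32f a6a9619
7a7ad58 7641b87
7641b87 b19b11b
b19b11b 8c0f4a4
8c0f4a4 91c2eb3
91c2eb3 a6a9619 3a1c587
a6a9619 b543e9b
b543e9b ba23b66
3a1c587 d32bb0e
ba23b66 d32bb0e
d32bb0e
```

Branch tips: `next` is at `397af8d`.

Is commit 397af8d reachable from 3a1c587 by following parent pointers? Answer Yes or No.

No

Ancestors of 3a1c587: {3a1c587, d32bb0e}.
397af8d is not in that set, so it is not an ancestor of 3a1c587.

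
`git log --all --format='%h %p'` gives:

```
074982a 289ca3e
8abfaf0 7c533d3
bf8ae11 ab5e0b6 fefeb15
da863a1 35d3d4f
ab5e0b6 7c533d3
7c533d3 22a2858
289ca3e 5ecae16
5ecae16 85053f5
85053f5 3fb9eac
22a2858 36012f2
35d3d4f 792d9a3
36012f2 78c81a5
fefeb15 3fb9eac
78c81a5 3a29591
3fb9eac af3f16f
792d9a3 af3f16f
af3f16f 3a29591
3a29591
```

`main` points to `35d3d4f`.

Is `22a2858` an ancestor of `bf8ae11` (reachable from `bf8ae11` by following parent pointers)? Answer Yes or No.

Yes

Ancestors of bf8ae11 (commits reachable by following parents): {22a2858, 36012f2, 3a29591, 3fb9eac, 78c81a5, 7c533d3, ab5e0b6, af3f16f, bf8ae11, fefeb15}.
22a2858 is in that set, so it is an ancestor of bf8ae11.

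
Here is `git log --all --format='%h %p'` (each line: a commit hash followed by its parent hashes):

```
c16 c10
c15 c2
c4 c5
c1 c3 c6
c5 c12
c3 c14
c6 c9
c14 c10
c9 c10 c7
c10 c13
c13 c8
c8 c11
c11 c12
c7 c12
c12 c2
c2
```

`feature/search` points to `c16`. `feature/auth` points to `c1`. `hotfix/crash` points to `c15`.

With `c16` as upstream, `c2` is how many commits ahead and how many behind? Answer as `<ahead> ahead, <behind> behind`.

Reachable from c2: {c2}.
Reachable from c16: {c10, c11, c12, c13, c16, c2, c8}.
Only in c2's history (ahead): {} — 0.
Only in c16's history (behind): {c10, c11, c12, c13, c16, c8} — 6.

0 ahead, 6 behind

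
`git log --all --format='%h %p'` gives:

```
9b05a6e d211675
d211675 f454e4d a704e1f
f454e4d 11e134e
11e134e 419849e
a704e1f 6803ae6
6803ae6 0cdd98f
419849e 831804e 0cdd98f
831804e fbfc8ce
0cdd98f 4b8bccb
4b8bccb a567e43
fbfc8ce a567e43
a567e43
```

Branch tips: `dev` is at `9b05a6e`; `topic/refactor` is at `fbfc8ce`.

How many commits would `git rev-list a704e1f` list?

5

Walking parent pointers from a704e1f: reachable set = {0cdd98f, 4b8bccb, 6803ae6, a567e43, a704e1f}.
That is 5 commits.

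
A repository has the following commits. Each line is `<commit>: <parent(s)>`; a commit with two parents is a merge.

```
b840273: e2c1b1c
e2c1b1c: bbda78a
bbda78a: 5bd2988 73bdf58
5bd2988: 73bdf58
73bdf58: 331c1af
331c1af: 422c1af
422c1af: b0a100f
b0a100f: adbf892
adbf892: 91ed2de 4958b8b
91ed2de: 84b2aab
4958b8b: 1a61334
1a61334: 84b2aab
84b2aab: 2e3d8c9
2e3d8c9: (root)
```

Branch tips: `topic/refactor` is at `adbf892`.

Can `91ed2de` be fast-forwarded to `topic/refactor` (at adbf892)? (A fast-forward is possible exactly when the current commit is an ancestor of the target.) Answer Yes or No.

Yes

A fast-forward from 91ed2de to adbf892 is possible iff 91ed2de is an ancestor of adbf892.
Ancestors of adbf892: {1a61334, 2e3d8c9, 4958b8b, 84b2aab, 91ed2de, adbf892}.
91ed2de is among them, so fast-forward is possible.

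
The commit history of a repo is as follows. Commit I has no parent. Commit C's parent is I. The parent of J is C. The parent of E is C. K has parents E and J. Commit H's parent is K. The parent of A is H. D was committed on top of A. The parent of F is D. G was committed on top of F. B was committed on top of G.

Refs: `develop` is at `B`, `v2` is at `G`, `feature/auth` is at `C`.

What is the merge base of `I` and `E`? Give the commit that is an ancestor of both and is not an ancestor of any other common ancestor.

Ancestors of I: {I}.
Ancestors of E: {C, E, I}.
Common ancestors: {I}.
The only common ancestor is I, so it is the merge base.

I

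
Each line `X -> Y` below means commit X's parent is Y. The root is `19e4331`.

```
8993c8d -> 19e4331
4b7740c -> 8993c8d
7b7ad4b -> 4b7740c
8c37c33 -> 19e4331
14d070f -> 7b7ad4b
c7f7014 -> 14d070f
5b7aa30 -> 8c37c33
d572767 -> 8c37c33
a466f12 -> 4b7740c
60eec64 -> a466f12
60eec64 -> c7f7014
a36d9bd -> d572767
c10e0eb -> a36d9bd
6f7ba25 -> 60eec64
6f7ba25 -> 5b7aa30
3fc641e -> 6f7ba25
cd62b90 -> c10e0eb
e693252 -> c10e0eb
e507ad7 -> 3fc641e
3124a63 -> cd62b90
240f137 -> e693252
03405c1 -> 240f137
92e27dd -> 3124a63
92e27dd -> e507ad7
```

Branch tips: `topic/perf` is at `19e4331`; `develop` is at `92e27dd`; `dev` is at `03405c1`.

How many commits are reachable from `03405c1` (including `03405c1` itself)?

8

Walking parent pointers from 03405c1: reachable set = {03405c1, 19e4331, 240f137, 8c37c33, a36d9bd, c10e0eb, d572767, e693252}.
That is 8 commits.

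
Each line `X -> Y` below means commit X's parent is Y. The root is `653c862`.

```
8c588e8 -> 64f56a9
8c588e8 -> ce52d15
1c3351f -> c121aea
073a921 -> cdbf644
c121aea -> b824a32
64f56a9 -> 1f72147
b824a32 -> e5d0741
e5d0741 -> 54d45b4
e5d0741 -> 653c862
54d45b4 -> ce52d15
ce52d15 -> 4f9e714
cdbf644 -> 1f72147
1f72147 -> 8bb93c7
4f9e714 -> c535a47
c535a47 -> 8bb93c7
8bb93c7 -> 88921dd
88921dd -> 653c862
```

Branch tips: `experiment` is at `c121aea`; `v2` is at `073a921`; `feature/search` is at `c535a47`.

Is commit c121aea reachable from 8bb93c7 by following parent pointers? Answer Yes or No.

Ancestors of 8bb93c7: {653c862, 88921dd, 8bb93c7}.
c121aea is not in that set, so it is not an ancestor of 8bb93c7.

No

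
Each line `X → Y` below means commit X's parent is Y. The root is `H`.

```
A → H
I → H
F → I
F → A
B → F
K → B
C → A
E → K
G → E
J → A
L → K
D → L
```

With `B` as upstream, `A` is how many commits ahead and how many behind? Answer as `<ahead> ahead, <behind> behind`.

0 ahead, 3 behind

Reachable from A: {A, H}.
Reachable from B: {A, B, F, H, I}.
Only in A's history (ahead): {} — 0.
Only in B's history (behind): {B, F, I} — 3.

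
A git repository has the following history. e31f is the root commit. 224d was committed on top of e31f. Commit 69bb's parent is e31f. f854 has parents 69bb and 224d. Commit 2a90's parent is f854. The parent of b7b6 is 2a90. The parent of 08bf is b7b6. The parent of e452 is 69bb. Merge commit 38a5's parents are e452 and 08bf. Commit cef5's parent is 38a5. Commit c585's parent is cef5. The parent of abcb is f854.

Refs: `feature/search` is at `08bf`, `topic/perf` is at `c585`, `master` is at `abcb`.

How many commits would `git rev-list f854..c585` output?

Reachable from c585: {08bf, 224d, 2a90, 38a5, 69bb, b7b6, c585, cef5, e31f, e452, f854}.
Reachable from f854: {224d, 69bb, e31f, f854}.
In c585's history but not f854's: {08bf, 2a90, 38a5, b7b6, c585, cef5, e452} — 7 commits.

7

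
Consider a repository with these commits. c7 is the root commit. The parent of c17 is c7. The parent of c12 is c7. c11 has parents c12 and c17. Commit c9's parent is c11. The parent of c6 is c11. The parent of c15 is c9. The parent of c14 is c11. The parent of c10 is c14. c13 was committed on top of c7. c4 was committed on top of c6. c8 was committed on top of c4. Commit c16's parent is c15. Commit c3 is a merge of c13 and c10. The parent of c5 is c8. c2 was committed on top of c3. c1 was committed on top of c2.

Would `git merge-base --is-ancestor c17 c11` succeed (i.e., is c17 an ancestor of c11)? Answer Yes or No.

Ancestors of c11 (commits reachable by following parents): {c11, c12, c17, c7}.
c17 is in that set, so it is an ancestor of c11.

Yes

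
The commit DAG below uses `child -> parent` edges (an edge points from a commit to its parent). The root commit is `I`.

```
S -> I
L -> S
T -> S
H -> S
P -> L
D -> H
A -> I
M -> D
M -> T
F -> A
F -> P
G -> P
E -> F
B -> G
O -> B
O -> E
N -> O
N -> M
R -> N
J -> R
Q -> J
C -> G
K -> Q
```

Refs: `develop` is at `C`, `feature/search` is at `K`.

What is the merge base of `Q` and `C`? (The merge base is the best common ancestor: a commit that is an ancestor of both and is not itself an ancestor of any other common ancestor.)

G

Ancestors of Q: {A, B, D, E, F, G, H, I, J, L, M, N, O, P, Q, R, S, T}.
Ancestors of C: {C, G, I, L, P, S}.
Common ancestors: {G, I, L, P, S}.
Among these, G is not an ancestor of any other common ancestor — it is the merge base.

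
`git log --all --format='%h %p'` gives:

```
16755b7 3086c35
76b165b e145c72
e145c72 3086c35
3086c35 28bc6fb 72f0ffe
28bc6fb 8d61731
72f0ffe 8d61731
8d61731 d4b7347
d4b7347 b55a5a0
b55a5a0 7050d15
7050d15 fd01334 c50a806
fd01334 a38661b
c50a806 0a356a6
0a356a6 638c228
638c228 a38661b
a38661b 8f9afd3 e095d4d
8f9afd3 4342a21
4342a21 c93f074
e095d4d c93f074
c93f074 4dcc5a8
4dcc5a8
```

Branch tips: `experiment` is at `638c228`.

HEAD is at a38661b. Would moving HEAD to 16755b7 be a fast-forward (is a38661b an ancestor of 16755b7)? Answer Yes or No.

Yes

A fast-forward from a38661b to 16755b7 is possible iff a38661b is an ancestor of 16755b7.
Ancestors of 16755b7: {0a356a6, 16755b7, 28bc6fb, 3086c35, 4342a21, 4dcc5a8, 638c228, 7050d15, 72f0ffe, 8d61731, 8f9afd3, a38661b, b55a5a0, c50a806, c93f074, d4b7347, e095d4d, fd01334}.
a38661b is among them, so fast-forward is possible.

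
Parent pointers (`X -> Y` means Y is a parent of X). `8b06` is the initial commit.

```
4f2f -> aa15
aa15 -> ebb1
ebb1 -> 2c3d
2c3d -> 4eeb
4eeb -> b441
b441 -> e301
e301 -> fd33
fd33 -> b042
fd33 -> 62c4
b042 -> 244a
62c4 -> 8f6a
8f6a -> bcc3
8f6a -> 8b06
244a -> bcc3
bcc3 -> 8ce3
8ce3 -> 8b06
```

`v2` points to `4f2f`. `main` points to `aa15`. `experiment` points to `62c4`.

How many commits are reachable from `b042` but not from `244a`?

Reachable from b042: {244a, 8b06, 8ce3, b042, bcc3}.
Reachable from 244a: {244a, 8b06, 8ce3, bcc3}.
In b042's history but not 244a's: {b042} — 1 commit.

1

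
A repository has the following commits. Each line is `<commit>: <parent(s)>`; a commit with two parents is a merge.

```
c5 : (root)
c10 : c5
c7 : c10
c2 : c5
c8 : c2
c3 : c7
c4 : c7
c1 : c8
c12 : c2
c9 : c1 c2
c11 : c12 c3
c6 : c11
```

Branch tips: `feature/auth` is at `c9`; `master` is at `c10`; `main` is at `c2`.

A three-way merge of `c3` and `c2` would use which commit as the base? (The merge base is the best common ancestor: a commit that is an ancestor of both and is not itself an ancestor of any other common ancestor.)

c5

Ancestors of c3: {c10, c3, c5, c7}.
Ancestors of c2: {c2, c5}.
Common ancestors: {c5}.
The only common ancestor is c5, so it is the merge base.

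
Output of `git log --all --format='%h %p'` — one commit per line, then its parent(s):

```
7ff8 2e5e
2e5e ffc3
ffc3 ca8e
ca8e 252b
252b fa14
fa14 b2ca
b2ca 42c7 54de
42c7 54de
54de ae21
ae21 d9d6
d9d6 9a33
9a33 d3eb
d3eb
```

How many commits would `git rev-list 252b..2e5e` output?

Reachable from 2e5e: {252b, 2e5e, 42c7, 54de, 9a33, ae21, b2ca, ca8e, d3eb, d9d6, fa14, ffc3}.
Reachable from 252b: {252b, 42c7, 54de, 9a33, ae21, b2ca, d3eb, d9d6, fa14}.
In 2e5e's history but not 252b's: {2e5e, ca8e, ffc3} — 3 commits.

3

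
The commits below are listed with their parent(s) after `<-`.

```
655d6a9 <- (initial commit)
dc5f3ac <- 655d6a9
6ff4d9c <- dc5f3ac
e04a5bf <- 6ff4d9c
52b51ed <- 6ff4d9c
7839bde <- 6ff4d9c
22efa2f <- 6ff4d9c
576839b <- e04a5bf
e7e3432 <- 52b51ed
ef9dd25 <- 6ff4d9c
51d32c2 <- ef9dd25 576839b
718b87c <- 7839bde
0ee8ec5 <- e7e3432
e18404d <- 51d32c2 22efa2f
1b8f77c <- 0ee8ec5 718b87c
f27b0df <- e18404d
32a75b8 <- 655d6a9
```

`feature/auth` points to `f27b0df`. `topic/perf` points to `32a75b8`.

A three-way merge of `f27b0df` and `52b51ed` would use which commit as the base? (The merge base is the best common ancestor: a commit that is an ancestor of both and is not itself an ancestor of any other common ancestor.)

6ff4d9c

Ancestors of f27b0df: {22efa2f, 51d32c2, 576839b, 655d6a9, 6ff4d9c, dc5f3ac, e04a5bf, e18404d, ef9dd25, f27b0df}.
Ancestors of 52b51ed: {52b51ed, 655d6a9, 6ff4d9c, dc5f3ac}.
Common ancestors: {655d6a9, 6ff4d9c, dc5f3ac}.
Among these, 6ff4d9c is not an ancestor of any other common ancestor — it is the merge base.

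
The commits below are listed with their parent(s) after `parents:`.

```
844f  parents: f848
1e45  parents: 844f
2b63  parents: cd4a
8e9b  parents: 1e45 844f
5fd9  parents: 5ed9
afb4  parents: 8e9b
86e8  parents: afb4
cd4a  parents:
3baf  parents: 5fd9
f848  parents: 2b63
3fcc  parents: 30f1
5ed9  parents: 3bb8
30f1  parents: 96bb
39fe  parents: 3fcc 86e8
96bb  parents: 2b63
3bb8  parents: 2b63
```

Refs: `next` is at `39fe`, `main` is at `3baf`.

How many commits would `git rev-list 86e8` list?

Walking parent pointers from 86e8: reachable set = {1e45, 2b63, 844f, 86e8, 8e9b, afb4, cd4a, f848}.
That is 8 commits.

8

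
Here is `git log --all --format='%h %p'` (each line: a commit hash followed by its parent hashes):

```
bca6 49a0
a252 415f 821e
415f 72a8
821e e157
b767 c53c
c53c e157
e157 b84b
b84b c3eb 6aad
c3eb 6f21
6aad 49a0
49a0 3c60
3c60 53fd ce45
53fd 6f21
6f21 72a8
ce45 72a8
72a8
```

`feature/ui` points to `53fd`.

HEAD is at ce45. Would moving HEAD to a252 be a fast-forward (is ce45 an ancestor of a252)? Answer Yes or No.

A fast-forward from ce45 to a252 is possible iff ce45 is an ancestor of a252.
Ancestors of a252: {3c60, 415f, 49a0, 53fd, 6aad, 6f21, 72a8, 821e, a252, b84b, c3eb, ce45, e157}.
ce45 is among them, so fast-forward is possible.

Yes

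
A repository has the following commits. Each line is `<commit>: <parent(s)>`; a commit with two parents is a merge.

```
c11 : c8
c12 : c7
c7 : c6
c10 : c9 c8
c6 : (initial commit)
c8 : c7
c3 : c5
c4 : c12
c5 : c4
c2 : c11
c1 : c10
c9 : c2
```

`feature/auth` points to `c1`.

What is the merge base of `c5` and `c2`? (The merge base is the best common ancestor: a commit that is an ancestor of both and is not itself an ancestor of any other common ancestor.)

Ancestors of c5: {c12, c4, c5, c6, c7}.
Ancestors of c2: {c11, c2, c6, c7, c8}.
Common ancestors: {c6, c7}.
Among these, c7 is not an ancestor of any other common ancestor — it is the merge base.

c7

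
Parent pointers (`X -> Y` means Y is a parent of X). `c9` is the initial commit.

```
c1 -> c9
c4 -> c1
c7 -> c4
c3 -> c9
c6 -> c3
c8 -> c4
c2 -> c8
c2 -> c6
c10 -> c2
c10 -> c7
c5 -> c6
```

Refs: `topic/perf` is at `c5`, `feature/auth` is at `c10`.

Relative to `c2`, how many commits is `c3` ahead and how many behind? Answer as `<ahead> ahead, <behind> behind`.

Reachable from c3: {c3, c9}.
Reachable from c2: {c1, c2, c3, c4, c6, c8, c9}.
Only in c3's history (ahead): {} — 0.
Only in c2's history (behind): {c1, c2, c4, c6, c8} — 5.

0 ahead, 5 behind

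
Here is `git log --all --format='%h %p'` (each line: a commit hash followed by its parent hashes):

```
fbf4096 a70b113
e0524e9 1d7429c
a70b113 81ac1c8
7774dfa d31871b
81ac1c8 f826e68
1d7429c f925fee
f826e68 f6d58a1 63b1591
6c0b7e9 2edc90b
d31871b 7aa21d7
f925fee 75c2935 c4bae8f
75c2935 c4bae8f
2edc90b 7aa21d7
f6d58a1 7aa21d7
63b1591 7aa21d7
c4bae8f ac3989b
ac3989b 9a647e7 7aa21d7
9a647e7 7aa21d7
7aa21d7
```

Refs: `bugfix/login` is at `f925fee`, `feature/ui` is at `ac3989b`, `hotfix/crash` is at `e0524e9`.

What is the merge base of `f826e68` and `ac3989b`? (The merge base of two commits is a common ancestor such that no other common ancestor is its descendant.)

7aa21d7

Ancestors of f826e68: {63b1591, 7aa21d7, f6d58a1, f826e68}.
Ancestors of ac3989b: {7aa21d7, 9a647e7, ac3989b}.
Common ancestors: {7aa21d7}.
The only common ancestor is 7aa21d7, so it is the merge base.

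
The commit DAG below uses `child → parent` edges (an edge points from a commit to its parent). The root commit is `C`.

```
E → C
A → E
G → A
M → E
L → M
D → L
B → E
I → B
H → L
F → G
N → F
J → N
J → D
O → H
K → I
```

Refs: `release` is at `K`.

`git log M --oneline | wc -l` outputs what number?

Walking parent pointers from M: reachable set = {C, E, M}.
That is 3 commits.

3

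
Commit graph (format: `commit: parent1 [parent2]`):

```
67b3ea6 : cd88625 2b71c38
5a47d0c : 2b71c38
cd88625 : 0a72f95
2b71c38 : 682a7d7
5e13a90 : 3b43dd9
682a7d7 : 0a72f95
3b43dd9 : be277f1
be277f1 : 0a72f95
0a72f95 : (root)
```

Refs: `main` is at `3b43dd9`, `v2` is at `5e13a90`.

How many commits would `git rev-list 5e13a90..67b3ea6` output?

4

Reachable from 67b3ea6: {0a72f95, 2b71c38, 67b3ea6, 682a7d7, cd88625}.
Reachable from 5e13a90: {0a72f95, 3b43dd9, 5e13a90, be277f1}.
In 67b3ea6's history but not 5e13a90's: {2b71c38, 67b3ea6, 682a7d7, cd88625} — 4 commits.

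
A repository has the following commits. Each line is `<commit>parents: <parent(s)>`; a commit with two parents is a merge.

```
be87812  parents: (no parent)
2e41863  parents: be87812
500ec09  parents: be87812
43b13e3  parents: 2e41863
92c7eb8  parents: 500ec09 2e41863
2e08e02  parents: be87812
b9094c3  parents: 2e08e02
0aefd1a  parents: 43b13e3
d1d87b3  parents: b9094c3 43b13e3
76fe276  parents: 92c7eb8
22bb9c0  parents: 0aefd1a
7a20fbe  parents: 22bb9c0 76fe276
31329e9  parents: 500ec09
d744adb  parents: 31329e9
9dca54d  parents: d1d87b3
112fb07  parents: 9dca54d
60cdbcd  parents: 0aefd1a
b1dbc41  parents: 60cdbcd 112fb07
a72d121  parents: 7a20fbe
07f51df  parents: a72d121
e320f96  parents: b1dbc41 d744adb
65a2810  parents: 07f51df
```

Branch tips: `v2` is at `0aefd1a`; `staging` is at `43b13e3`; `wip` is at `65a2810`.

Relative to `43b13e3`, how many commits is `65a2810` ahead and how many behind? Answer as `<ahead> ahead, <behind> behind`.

9 ahead, 0 behind

Reachable from 65a2810: {07f51df, 0aefd1a, 22bb9c0, 2e41863, 43b13e3, 500ec09, 65a2810, 76fe276, 7a20fbe, 92c7eb8, a72d121, be87812}.
Reachable from 43b13e3: {2e41863, 43b13e3, be87812}.
Only in 65a2810's history (ahead): {07f51df, 0aefd1a, 22bb9c0, 500ec09, 65a2810, 76fe276, 7a20fbe, 92c7eb8, a72d121} — 9.
Only in 43b13e3's history (behind): {} — 0.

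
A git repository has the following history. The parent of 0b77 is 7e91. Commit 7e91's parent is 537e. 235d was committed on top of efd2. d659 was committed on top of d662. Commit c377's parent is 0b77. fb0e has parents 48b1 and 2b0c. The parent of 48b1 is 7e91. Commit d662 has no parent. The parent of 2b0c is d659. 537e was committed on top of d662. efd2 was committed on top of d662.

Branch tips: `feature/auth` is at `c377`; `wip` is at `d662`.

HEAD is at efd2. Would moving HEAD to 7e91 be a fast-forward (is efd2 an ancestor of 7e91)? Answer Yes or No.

A fast-forward from efd2 to 7e91 is possible iff efd2 is an ancestor of 7e91.
Ancestors of 7e91: {537e, 7e91, d662}.
efd2 is not among them, so fast-forward is not possible.

No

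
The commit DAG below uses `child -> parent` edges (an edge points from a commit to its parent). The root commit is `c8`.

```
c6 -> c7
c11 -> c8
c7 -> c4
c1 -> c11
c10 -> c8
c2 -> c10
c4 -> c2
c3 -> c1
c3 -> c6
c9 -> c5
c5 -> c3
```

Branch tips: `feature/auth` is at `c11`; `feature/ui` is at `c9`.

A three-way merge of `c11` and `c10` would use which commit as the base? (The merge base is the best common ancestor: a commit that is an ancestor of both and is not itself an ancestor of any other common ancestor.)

Ancestors of c11: {c11, c8}.
Ancestors of c10: {c10, c8}.
Common ancestors: {c8}.
The only common ancestor is c8, so it is the merge base.

c8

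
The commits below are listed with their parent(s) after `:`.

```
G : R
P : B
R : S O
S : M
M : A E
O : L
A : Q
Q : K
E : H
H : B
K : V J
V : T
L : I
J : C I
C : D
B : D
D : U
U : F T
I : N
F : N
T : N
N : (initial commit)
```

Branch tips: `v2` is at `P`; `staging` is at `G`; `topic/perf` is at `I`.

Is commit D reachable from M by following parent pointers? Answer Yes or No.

Ancestors of M (commits reachable by following parents): {A, B, C, D, E, F, H, I, J, K, M, N, Q, T, U, V}.
D is in that set, so it is an ancestor of M.

Yes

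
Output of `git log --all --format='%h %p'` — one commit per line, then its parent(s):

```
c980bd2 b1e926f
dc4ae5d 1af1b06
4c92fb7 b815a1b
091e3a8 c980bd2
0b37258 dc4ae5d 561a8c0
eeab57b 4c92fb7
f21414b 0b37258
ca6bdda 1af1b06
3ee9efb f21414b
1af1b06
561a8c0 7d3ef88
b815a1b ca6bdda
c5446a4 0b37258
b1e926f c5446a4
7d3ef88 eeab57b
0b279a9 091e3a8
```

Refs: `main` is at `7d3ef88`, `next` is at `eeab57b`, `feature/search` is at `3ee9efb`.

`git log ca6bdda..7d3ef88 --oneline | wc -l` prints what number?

4

Reachable from 7d3ef88: {1af1b06, 4c92fb7, 7d3ef88, b815a1b, ca6bdda, eeab57b}.
Reachable from ca6bdda: {1af1b06, ca6bdda}.
In 7d3ef88's history but not ca6bdda's: {4c92fb7, 7d3ef88, b815a1b, eeab57b} — 4 commits.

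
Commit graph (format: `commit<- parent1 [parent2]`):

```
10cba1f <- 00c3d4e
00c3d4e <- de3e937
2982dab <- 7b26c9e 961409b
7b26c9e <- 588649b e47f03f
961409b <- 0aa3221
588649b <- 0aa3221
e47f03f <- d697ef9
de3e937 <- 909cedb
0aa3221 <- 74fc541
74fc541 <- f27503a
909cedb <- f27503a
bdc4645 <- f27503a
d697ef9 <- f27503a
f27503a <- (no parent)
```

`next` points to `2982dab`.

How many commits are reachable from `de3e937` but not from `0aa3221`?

2

Reachable from de3e937: {909cedb, de3e937, f27503a}.
Reachable from 0aa3221: {0aa3221, 74fc541, f27503a}.
In de3e937's history but not 0aa3221's: {909cedb, de3e937} — 2 commits.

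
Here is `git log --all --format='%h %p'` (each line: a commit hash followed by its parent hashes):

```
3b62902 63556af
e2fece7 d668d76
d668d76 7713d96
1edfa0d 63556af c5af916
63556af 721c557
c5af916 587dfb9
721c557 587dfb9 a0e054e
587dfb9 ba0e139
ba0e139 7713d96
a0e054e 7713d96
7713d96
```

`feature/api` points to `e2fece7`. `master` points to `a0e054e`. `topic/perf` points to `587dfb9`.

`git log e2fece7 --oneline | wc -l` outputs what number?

Walking parent pointers from e2fece7: reachable set = {7713d96, d668d76, e2fece7}.
That is 3 commits.

3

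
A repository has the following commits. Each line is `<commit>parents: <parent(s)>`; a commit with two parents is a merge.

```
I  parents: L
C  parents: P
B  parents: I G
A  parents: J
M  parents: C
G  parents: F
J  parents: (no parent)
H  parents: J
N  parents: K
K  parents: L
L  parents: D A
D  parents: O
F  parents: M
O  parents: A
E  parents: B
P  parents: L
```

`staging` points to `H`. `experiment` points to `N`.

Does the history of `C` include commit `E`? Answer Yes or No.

Ancestors of C: {A, C, D, J, L, O, P}.
E is not in that set, so it is not an ancestor of C.

No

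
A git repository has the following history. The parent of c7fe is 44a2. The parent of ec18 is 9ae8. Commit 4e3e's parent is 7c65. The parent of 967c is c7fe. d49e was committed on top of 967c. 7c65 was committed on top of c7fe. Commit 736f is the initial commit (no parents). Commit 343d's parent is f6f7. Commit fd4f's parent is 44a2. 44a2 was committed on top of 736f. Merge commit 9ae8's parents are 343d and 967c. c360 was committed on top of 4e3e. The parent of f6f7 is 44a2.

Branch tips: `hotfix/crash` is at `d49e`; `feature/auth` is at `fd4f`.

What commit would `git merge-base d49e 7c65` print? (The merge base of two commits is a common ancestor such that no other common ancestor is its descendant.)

Ancestors of d49e: {44a2, 736f, 967c, c7fe, d49e}.
Ancestors of 7c65: {44a2, 736f, 7c65, c7fe}.
Common ancestors: {44a2, 736f, c7fe}.
Among these, c7fe is not an ancestor of any other common ancestor — it is the merge base.

c7fe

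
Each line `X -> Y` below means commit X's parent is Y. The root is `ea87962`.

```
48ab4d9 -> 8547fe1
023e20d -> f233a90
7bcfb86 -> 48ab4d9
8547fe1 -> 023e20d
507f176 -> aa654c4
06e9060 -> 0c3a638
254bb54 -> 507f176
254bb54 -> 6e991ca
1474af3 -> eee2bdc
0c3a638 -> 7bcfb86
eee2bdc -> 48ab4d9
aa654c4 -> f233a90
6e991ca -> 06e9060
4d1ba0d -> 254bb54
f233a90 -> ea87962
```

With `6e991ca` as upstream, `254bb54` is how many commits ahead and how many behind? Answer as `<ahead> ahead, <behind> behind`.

Reachable from 254bb54: {023e20d, 06e9060, 0c3a638, 254bb54, 48ab4d9, 507f176, 6e991ca, 7bcfb86, 8547fe1, aa654c4, ea87962, f233a90}.
Reachable from 6e991ca: {023e20d, 06e9060, 0c3a638, 48ab4d9, 6e991ca, 7bcfb86, 8547fe1, ea87962, f233a90}.
Only in 254bb54's history (ahead): {254bb54, 507f176, aa654c4} — 3.
Only in 6e991ca's history (behind): {} — 0.

3 ahead, 0 behind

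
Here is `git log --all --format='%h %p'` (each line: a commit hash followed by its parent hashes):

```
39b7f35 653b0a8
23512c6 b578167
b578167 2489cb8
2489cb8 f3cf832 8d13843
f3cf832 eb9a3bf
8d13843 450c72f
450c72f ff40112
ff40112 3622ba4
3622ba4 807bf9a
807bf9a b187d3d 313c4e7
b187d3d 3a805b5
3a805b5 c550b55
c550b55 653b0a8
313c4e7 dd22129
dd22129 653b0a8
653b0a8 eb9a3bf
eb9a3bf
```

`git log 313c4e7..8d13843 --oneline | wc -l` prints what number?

8

Reachable from 8d13843: {313c4e7, 3622ba4, 3a805b5, 450c72f, 653b0a8, 807bf9a, 8d13843, b187d3d, c550b55, dd22129, eb9a3bf, ff40112}.
Reachable from 313c4e7: {313c4e7, 653b0a8, dd22129, eb9a3bf}.
In 8d13843's history but not 313c4e7's: {3622ba4, 3a805b5, 450c72f, 807bf9a, 8d13843, b187d3d, c550b55, ff40112} — 8 commits.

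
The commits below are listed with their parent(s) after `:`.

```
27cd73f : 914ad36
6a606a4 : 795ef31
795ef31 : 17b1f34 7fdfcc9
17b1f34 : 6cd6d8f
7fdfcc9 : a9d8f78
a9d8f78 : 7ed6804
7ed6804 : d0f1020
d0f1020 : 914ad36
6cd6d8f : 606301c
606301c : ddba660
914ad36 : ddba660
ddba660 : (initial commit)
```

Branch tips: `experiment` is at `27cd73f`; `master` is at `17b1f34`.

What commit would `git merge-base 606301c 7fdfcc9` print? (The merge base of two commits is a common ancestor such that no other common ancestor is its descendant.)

Ancestors of 606301c: {606301c, ddba660}.
Ancestors of 7fdfcc9: {7ed6804, 7fdfcc9, 914ad36, a9d8f78, d0f1020, ddba660}.
Common ancestors: {ddba660}.
The only common ancestor is ddba660, so it is the merge base.

ddba660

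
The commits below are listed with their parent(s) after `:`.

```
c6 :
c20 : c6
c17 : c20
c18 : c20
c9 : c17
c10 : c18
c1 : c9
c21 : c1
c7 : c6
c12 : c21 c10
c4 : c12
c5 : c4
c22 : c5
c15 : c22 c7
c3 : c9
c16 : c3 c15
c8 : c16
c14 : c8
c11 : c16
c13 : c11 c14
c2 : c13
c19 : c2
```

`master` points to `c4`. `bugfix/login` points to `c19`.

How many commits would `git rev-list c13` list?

Walking parent pointers from c13: reachable set = {c1, c10, c11, c12, c13, c14, c15, c16, c17, c18, c20, c21, c22, c3, c4, c5, c6, c7, c8, c9}.
That is 20 commits.

20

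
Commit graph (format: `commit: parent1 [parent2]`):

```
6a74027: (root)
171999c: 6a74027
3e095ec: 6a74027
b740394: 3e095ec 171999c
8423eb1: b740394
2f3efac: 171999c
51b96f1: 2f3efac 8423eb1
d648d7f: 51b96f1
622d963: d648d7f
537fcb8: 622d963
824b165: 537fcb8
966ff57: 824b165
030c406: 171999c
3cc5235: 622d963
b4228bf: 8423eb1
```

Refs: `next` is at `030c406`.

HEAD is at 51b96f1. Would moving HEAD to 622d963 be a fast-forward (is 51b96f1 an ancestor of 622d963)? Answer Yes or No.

Yes

A fast-forward from 51b96f1 to 622d963 is possible iff 51b96f1 is an ancestor of 622d963.
Ancestors of 622d963: {171999c, 2f3efac, 3e095ec, 51b96f1, 622d963, 6a74027, 8423eb1, b740394, d648d7f}.
51b96f1 is among them, so fast-forward is possible.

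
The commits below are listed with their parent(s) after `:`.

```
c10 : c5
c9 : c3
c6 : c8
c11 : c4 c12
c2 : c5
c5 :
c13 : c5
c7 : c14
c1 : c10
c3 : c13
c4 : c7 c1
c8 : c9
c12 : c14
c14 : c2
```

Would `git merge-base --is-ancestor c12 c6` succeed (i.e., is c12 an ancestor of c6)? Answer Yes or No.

No

Ancestors of c6: {c13, c3, c5, c6, c8, c9}.
c12 is not in that set, so it is not an ancestor of c6.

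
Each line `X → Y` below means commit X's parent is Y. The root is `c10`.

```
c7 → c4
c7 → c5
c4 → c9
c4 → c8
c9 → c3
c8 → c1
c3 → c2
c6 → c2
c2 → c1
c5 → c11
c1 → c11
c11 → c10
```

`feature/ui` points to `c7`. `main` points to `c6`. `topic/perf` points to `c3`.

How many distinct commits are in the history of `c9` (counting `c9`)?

Walking parent pointers from c9: reachable set = {c1, c10, c11, c2, c3, c9}.
That is 6 commits.

6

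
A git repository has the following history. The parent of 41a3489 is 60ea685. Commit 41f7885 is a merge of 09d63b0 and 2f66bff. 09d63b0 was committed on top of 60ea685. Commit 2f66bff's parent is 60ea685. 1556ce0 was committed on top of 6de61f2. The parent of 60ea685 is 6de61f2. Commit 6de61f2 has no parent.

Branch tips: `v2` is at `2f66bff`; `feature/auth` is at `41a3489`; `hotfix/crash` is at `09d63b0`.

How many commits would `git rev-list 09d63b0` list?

Walking parent pointers from 09d63b0: reachable set = {09d63b0, 60ea685, 6de61f2}.
That is 3 commits.

3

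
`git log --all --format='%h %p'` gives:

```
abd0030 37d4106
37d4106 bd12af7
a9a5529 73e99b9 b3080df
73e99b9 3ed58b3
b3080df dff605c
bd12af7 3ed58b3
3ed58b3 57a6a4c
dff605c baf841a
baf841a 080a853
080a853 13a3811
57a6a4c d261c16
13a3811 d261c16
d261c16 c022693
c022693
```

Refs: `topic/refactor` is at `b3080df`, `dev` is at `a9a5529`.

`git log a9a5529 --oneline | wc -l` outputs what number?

11

Walking parent pointers from a9a5529: reachable set = {080a853, 13a3811, 3ed58b3, 57a6a4c, 73e99b9, a9a5529, b3080df, baf841a, c022693, d261c16, dff605c}.
That is 11 commits.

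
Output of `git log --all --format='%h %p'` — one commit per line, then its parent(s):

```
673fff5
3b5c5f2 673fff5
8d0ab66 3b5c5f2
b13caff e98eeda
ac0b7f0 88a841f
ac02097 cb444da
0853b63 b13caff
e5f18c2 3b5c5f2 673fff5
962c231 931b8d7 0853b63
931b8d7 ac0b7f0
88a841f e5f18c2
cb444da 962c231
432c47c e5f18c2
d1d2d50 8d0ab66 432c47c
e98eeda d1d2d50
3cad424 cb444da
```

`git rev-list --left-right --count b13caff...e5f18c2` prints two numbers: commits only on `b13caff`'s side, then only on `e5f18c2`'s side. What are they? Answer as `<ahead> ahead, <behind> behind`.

Reachable from b13caff: {3b5c5f2, 432c47c, 673fff5, 8d0ab66, b13caff, d1d2d50, e5f18c2, e98eeda}.
Reachable from e5f18c2: {3b5c5f2, 673fff5, e5f18c2}.
Only in b13caff's history (ahead): {432c47c, 8d0ab66, b13caff, d1d2d50, e98eeda} — 5.
Only in e5f18c2's history (behind): {} — 0.

5 ahead, 0 behind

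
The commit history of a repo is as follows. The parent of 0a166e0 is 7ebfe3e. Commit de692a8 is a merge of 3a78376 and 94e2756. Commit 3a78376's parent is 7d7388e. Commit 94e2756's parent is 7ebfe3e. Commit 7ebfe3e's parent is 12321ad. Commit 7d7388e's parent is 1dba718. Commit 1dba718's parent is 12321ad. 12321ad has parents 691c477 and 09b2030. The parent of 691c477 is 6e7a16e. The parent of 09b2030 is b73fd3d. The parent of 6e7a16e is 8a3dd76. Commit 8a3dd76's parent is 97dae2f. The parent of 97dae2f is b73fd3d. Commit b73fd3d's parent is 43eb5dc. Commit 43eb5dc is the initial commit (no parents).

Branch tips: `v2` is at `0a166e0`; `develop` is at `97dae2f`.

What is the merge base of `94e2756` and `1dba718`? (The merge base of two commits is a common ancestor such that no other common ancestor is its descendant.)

Ancestors of 94e2756: {09b2030, 12321ad, 43eb5dc, 691c477, 6e7a16e, 7ebfe3e, 8a3dd76, 94e2756, 97dae2f, b73fd3d}.
Ancestors of 1dba718: {09b2030, 12321ad, 1dba718, 43eb5dc, 691c477, 6e7a16e, 8a3dd76, 97dae2f, b73fd3d}.
Common ancestors: {09b2030, 12321ad, 43eb5dc, 691c477, 6e7a16e, 8a3dd76, 97dae2f, b73fd3d}.
Among these, 12321ad is not an ancestor of any other common ancestor — it is the merge base.

12321ad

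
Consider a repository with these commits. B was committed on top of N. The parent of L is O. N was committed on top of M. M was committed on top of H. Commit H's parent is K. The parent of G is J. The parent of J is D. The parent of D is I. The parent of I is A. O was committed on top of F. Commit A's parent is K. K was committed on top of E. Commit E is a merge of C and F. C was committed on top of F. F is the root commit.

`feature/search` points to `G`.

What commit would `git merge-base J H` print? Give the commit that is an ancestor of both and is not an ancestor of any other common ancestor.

K

Ancestors of J: {A, C, D, E, F, I, J, K}.
Ancestors of H: {C, E, F, H, K}.
Common ancestors: {C, E, F, K}.
Among these, K is not an ancestor of any other common ancestor — it is the merge base.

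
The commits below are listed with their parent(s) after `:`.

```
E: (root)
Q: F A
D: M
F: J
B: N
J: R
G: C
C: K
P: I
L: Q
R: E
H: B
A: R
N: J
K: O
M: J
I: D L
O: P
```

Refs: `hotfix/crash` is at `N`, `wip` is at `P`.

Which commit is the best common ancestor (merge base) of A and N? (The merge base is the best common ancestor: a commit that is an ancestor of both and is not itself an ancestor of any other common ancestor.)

R

Ancestors of A: {A, E, R}.
Ancestors of N: {E, J, N, R}.
Common ancestors: {E, R}.
Among these, R is not an ancestor of any other common ancestor — it is the merge base.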